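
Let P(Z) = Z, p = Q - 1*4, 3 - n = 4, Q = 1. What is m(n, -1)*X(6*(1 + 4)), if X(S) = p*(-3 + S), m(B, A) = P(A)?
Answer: 81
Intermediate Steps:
n = -1 (n = 3 - 1*4 = 3 - 4 = -1)
p = -3 (p = 1 - 1*4 = 1 - 4 = -3)
m(B, A) = A
X(S) = 9 - 3*S (X(S) = -3*(-3 + S) = 9 - 3*S)
m(n, -1)*X(6*(1 + 4)) = -(9 - 18*(1 + 4)) = -(9 - 18*5) = -(9 - 3*30) = -(9 - 90) = -1*(-81) = 81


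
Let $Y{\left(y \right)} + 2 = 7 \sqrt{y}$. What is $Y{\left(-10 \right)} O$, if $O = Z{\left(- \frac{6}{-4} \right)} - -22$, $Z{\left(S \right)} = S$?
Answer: $-47 + \frac{329 i \sqrt{10}}{2} \approx -47.0 + 520.19 i$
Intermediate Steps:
$Y{\left(y \right)} = -2 + 7 \sqrt{y}$
$O = \frac{47}{2}$ ($O = - \frac{6}{-4} - -22 = \left(-6\right) \left(- \frac{1}{4}\right) + 22 = \frac{3}{2} + 22 = \frac{47}{2} \approx 23.5$)
$Y{\left(-10 \right)} O = \left(-2 + 7 \sqrt{-10}\right) \frac{47}{2} = \left(-2 + 7 i \sqrt{10}\right) \frac{47}{2} = -47 + \frac{329 i \sqrt{10}}{2}$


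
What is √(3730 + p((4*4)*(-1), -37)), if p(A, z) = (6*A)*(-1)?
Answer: √3826 ≈ 61.855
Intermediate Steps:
p(A, z) = -6*A
√(3730 + p((4*4)*(-1), -37)) = √(3730 - 6*4*4*(-1)) = √(3730 - 96*(-1)) = √(3730 - 6*(-16)) = √(3730 + 96) = √3826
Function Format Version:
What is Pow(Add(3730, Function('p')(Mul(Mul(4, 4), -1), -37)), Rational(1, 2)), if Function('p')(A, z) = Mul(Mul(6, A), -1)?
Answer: Pow(3826, Rational(1, 2)) ≈ 61.855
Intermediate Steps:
Function('p')(A, z) = Mul(-6, A)
Pow(Add(3730, Function('p')(Mul(Mul(4, 4), -1), -37)), Rational(1, 2)) = Pow(Add(3730, Mul(-6, Mul(Mul(4, 4), -1))), Rational(1, 2)) = Pow(Add(3730, Mul(-6, Mul(16, -1))), Rational(1, 2)) = Pow(Add(3730, Mul(-6, -16)), Rational(1, 2)) = Pow(Add(3730, 96), Rational(1, 2)) = Pow(3826, Rational(1, 2))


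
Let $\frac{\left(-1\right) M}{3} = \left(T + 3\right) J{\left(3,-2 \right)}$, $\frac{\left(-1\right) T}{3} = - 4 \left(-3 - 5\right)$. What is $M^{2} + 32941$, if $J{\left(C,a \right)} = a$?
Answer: $344305$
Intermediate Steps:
$T = -96$ ($T = - 3 \left(- 4 \left(-3 - 5\right)\right) = - 3 \left(\left(-4\right) \left(-8\right)\right) = \left(-3\right) 32 = -96$)
$M = -558$ ($M = - 3 \left(-96 + 3\right) \left(-2\right) = - 3 \left(\left(-93\right) \left(-2\right)\right) = \left(-3\right) 186 = -558$)
$M^{2} + 32941 = \left(-558\right)^{2} + 32941 = 311364 + 32941 = 344305$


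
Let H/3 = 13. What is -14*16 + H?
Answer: -185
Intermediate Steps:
H = 39 (H = 3*13 = 39)
-14*16 + H = -14*16 + 39 = -224 + 39 = -185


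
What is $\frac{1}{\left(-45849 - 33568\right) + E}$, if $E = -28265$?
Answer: $- \frac{1}{107682} \approx -9.2866 \cdot 10^{-6}$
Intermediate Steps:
$\frac{1}{\left(-45849 - 33568\right) + E} = \frac{1}{\left(-45849 - 33568\right) - 28265} = \frac{1}{-79417 - 28265} = \frac{1}{-107682} = - \frac{1}{107682}$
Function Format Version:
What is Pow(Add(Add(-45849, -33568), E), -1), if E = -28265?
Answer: Rational(-1, 107682) ≈ -9.2866e-6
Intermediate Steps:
Pow(Add(Add(-45849, -33568), E), -1) = Pow(Add(Add(-45849, -33568), -28265), -1) = Pow(Add(-79417, -28265), -1) = Pow(-107682, -1) = Rational(-1, 107682)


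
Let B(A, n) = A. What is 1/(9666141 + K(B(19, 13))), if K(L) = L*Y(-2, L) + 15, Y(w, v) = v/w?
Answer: 2/19331951 ≈ 1.0346e-7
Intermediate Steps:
K(L) = 15 - L²/2 (K(L) = L*(L/(-2)) + 15 = L*(L*(-½)) + 15 = L*(-L/2) + 15 = -L²/2 + 15 = 15 - L²/2)
1/(9666141 + K(B(19, 13))) = 1/(9666141 + (15 - ½*19²)) = 1/(9666141 + (15 - ½*361)) = 1/(9666141 + (15 - 361/2)) = 1/(9666141 - 331/2) = 1/(19331951/2) = 2/19331951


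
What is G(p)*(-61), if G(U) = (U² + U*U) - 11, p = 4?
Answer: -1281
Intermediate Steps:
G(U) = -11 + 2*U² (G(U) = (U² + U²) - 11 = 2*U² - 11 = -11 + 2*U²)
G(p)*(-61) = (-11 + 2*4²)*(-61) = (-11 + 2*16)*(-61) = (-11 + 32)*(-61) = 21*(-61) = -1281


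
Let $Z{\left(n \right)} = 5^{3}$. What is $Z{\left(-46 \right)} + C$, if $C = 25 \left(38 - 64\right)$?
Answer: $-525$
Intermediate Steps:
$Z{\left(n \right)} = 125$
$C = -650$ ($C = 25 \left(-26\right) = -650$)
$Z{\left(-46 \right)} + C = 125 - 650 = -525$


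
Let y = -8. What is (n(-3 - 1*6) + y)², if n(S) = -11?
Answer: 361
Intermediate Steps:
(n(-3 - 1*6) + y)² = (-11 - 8)² = (-19)² = 361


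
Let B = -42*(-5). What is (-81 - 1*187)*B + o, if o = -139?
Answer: -56419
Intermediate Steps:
B = 210
(-81 - 1*187)*B + o = (-81 - 1*187)*210 - 139 = (-81 - 187)*210 - 139 = -268*210 - 139 = -56280 - 139 = -56419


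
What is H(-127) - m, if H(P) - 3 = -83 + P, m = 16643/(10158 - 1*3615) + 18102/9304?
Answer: -6437317381/30438036 ≈ -211.49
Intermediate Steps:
m = 136643929/30438036 (m = 16643/(10158 - 3615) + 18102*(1/9304) = 16643/6543 + 9051/4652 = 136643929/30438036 ≈ 4.4893)
H(P) = -80 + P (H(P) = 3 + (-83 + P) = -80 + P)
H(-127) - m = (-80 - 127) - 1*136643929/30438036 = -207 - 136643929/30438036 = -6437317381/30438036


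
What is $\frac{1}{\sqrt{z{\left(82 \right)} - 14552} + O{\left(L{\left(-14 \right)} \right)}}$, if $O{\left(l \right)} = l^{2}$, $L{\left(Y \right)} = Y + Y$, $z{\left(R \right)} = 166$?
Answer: $\frac{392}{314521} - \frac{i \sqrt{14386}}{629042} \approx 0.0012463 - 0.00019067 i$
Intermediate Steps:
$L{\left(Y \right)} = 2 Y$
$\frac{1}{\sqrt{z{\left(82 \right)} - 14552} + O{\left(L{\left(-14 \right)} \right)}} = \frac{1}{\sqrt{166 - 14552} + \left(2 \left(-14\right)\right)^{2}} = \frac{1}{\sqrt{-14386} + \left(-28\right)^{2}} = \frac{1}{i \sqrt{14386} + 784} = \frac{1}{784 + i \sqrt{14386}}$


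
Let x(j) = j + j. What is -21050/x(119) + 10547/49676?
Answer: -521584807/5911444 ≈ -88.233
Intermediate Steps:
x(j) = 2*j
-21050/x(119) + 10547/49676 = -21050/(2*119) + 10547/49676 = -21050/238 + 10547*(1/49676) = -21050*1/238 + 10547/49676 = -10525/119 + 10547/49676 = -521584807/5911444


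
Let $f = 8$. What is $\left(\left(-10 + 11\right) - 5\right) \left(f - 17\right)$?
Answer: $36$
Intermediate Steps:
$\left(\left(-10 + 11\right) - 5\right) \left(f - 17\right) = \left(\left(-10 + 11\right) - 5\right) \left(8 - 17\right) = \left(1 - 5\right) \left(-9\right) = \left(-4\right) \left(-9\right) = 36$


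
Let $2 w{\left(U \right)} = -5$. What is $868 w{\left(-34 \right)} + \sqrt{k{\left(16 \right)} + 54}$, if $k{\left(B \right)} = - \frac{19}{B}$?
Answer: $-2170 + \frac{13 \sqrt{5}}{4} \approx -2162.7$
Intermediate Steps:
$w{\left(U \right)} = - \frac{5}{2}$ ($w{\left(U \right)} = \frac{1}{2} \left(-5\right) = - \frac{5}{2}$)
$868 w{\left(-34 \right)} + \sqrt{k{\left(16 \right)} + 54} = 868 \left(- \frac{5}{2}\right) + \sqrt{- \frac{19}{16} + 54} = -2170 + \sqrt{\left(-19\right) \frac{1}{16} + 54} = -2170 + \sqrt{- \frac{19}{16} + 54} = -2170 + \sqrt{\frac{845}{16}} = -2170 + \frac{13 \sqrt{5}}{4}$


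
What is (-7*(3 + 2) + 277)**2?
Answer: 58564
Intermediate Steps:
(-7*(3 + 2) + 277)**2 = (-7*5 + 277)**2 = (-35 + 277)**2 = 242**2 = 58564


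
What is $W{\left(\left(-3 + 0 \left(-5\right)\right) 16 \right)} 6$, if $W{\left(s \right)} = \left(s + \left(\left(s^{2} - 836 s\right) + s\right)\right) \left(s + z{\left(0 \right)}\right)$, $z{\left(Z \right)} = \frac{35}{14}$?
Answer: $-11557728$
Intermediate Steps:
$z{\left(Z \right)} = \frac{5}{2}$ ($z{\left(Z \right)} = 35 \cdot \frac{1}{14} = \frac{5}{2}$)
$W{\left(s \right)} = \left(\frac{5}{2} + s\right) \left(s^{2} - 834 s\right)$ ($W{\left(s \right)} = \left(s + \left(\left(s^{2} - 836 s\right) + s\right)\right) \left(s + \frac{5}{2}\right) = \left(s + \left(s^{2} - 835 s\right)\right) \left(\frac{5}{2} + s\right) = \left(s^{2} - 834 s\right) \left(\frac{5}{2} + s\right) = \left(\frac{5}{2} + s\right) \left(s^{2} - 834 s\right)$)
$W{\left(\left(-3 + 0 \left(-5\right)\right) 16 \right)} 6 = \frac{\left(-3 + 0 \left(-5\right)\right) 16 \left(-4170 - 1663 \left(-3 + 0 \left(-5\right)\right) 16 + 2 \left(\left(-3 + 0 \left(-5\right)\right) 16\right)^{2}\right)}{2} \cdot 6 = \frac{\left(-3 + 0\right) 16 \left(-4170 - 1663 \left(-3 + 0\right) 16 + 2 \left(\left(-3 + 0\right) 16\right)^{2}\right)}{2} \cdot 6 = \frac{\left(-3\right) 16 \left(-4170 - 1663 \left(\left(-3\right) 16\right) + 2 \left(\left(-3\right) 16\right)^{2}\right)}{2} \cdot 6 = \frac{1}{2} \left(-48\right) \left(-4170 - -79824 + 2 \left(-48\right)^{2}\right) 6 = \frac{1}{2} \left(-48\right) \left(-4170 + 79824 + 2 \cdot 2304\right) 6 = \frac{1}{2} \left(-48\right) \left(-4170 + 79824 + 4608\right) 6 = \frac{1}{2} \left(-48\right) 80262 \cdot 6 = \left(-1926288\right) 6 = -11557728$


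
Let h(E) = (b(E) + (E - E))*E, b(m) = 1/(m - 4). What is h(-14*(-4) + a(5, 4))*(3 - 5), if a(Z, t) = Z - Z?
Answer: -28/13 ≈ -2.1538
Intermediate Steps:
b(m) = 1/(-4 + m)
a(Z, t) = 0
h(E) = E/(-4 + E) (h(E) = (1/(-4 + E) + (E - E))*E = (1/(-4 + E) + 0)*E = E/(-4 + E))
h(-14*(-4) + a(5, 4))*(3 - 5) = ((-14*(-4) + 0)/(-4 + (-14*(-4) + 0)))*(3 - 5) = ((56 + 0)/(-4 + (56 + 0)))*(-2) = (56/(-4 + 56))*(-2) = (56/52)*(-2) = (56*(1/52))*(-2) = (14/13)*(-2) = -28/13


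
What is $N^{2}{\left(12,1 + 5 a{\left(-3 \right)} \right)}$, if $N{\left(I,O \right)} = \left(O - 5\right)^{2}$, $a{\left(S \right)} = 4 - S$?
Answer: $923521$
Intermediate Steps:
$N{\left(I,O \right)} = \left(-5 + O\right)^{2}$
$N^{2}{\left(12,1 + 5 a{\left(-3 \right)} \right)} = \left(\left(-5 + \left(1 + 5 \left(4 - -3\right)\right)\right)^{2}\right)^{2} = \left(\left(-5 + \left(1 + 5 \left(4 + 3\right)\right)\right)^{2}\right)^{2} = \left(\left(-5 + \left(1 + 5 \cdot 7\right)\right)^{2}\right)^{2} = \left(\left(-5 + \left(1 + 35\right)\right)^{2}\right)^{2} = \left(\left(-5 + 36\right)^{2}\right)^{2} = \left(31^{2}\right)^{2} = 961^{2} = 923521$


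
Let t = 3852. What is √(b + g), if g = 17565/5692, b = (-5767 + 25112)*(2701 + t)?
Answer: √1026783081444055/2846 ≈ 11259.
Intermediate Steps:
b = 126767785 (b = (-5767 + 25112)*(2701 + 3852) = 19345*6553 = 126767785)
g = 17565/5692 (g = 17565*(1/5692) = 17565/5692 ≈ 3.0859)
√(b + g) = √(126767785 + 17565/5692) = √(721562249785/5692) = √1026783081444055/2846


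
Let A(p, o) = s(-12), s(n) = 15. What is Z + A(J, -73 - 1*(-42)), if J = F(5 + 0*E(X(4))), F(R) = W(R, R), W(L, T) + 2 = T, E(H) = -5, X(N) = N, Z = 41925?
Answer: 41940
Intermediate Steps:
W(L, T) = -2 + T
F(R) = -2 + R
J = 3 (J = -2 + (5 + 0*(-5)) = -2 + (5 + 0) = -2 + 5 = 3)
A(p, o) = 15
Z + A(J, -73 - 1*(-42)) = 41925 + 15 = 41940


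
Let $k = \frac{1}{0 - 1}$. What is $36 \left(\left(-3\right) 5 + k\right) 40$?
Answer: $-23040$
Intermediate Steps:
$k = -1$ ($k = \frac{1}{-1} = -1$)
$36 \left(\left(-3\right) 5 + k\right) 40 = 36 \left(\left(-3\right) 5 - 1\right) 40 = 36 \left(-15 - 1\right) 40 = 36 \left(-16\right) 40 = \left(-576\right) 40 = -23040$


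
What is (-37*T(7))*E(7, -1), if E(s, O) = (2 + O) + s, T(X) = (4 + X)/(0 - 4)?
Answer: 814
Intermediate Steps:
T(X) = -1 - X/4 (T(X) = (4 + X)/(-4) = (4 + X)*(-¼) = -1 - X/4)
E(s, O) = 2 + O + s
(-37*T(7))*E(7, -1) = (-37*(-1 - ¼*7))*(2 - 1 + 7) = -37*(-1 - 7/4)*8 = -37*(-11/4)*8 = (407/4)*8 = 814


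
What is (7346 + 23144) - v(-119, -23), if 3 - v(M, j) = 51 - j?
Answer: 30561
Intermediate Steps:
v(M, j) = -48 + j (v(M, j) = 3 - (51 - j) = 3 + (-51 + j) = -48 + j)
(7346 + 23144) - v(-119, -23) = (7346 + 23144) - (-48 - 23) = 30490 - 1*(-71) = 30490 + 71 = 30561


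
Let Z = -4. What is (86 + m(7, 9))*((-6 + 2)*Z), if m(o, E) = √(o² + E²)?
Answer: 1376 + 16*√130 ≈ 1558.4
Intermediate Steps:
m(o, E) = √(E² + o²)
(86 + m(7, 9))*((-6 + 2)*Z) = (86 + √(9² + 7²))*((-6 + 2)*(-4)) = (86 + √(81 + 49))*(-4*(-4)) = (86 + √130)*16 = 1376 + 16*√130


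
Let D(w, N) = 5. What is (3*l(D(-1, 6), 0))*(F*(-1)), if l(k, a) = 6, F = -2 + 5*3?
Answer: -234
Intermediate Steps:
F = 13 (F = -2 + 15 = 13)
(3*l(D(-1, 6), 0))*(F*(-1)) = (3*6)*(13*(-1)) = 18*(-13) = -234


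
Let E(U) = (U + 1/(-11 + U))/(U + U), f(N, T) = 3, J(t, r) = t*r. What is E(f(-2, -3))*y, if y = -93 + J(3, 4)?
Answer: -621/16 ≈ -38.813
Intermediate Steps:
J(t, r) = r*t
y = -81 (y = -93 + 4*3 = -93 + 12 = -81)
E(U) = (U + 1/(-11 + U))/(2*U) (E(U) = (U + 1/(-11 + U))/((2*U)) = (U + 1/(-11 + U))*(1/(2*U)) = (U + 1/(-11 + U))/(2*U))
E(f(-2, -3))*y = ((½)*(1 + 3² - 11*3)/(3*(-11 + 3)))*(-81) = ((½)*(⅓)*(1 + 9 - 33)/(-8))*(-81) = ((½)*(⅓)*(-⅛)*(-23))*(-81) = (23/48)*(-81) = -621/16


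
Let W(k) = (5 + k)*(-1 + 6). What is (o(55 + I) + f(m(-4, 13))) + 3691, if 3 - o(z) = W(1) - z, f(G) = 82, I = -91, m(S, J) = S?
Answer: 3710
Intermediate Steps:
W(k) = 25 + 5*k (W(k) = (5 + k)*5 = 25 + 5*k)
o(z) = -27 + z (o(z) = 3 - ((25 + 5*1) - z) = 3 - ((25 + 5) - z) = 3 - (30 - z) = 3 + (-30 + z) = -27 + z)
(o(55 + I) + f(m(-4, 13))) + 3691 = ((-27 + (55 - 91)) + 82) + 3691 = ((-27 - 36) + 82) + 3691 = (-63 + 82) + 3691 = 19 + 3691 = 3710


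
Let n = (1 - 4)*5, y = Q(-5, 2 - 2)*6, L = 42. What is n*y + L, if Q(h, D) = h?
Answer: 492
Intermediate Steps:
y = -30 (y = -5*6 = -30)
n = -15 (n = -3*5 = -15)
n*y + L = -15*(-30) + 42 = 450 + 42 = 492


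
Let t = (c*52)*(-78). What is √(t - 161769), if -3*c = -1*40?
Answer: I*√215849 ≈ 464.6*I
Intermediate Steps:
c = 40/3 (c = -(-1)*40/3 = -⅓*(-40) = 40/3 ≈ 13.333)
t = -54080 (t = ((40/3)*52)*(-78) = (2080/3)*(-78) = -54080)
√(t - 161769) = √(-54080 - 161769) = √(-215849) = I*√215849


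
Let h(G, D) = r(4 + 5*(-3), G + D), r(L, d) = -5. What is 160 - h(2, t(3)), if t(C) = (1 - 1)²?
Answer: 165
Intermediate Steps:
t(C) = 0 (t(C) = 0² = 0)
h(G, D) = -5
160 - h(2, t(3)) = 160 - 1*(-5) = 160 + 5 = 165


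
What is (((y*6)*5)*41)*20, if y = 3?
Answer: 73800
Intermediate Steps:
(((y*6)*5)*41)*20 = (((3*6)*5)*41)*20 = ((18*5)*41)*20 = (90*41)*20 = 3690*20 = 73800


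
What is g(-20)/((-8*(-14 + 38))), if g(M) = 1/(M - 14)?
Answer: 1/6528 ≈ 0.00015319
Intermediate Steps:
g(M) = 1/(-14 + M)
g(-20)/((-8*(-14 + 38))) = 1/((-14 - 20)*((-8*(-14 + 38)))) = 1/((-34)*((-8*24))) = -1/34/(-192) = -1/34*(-1/192) = 1/6528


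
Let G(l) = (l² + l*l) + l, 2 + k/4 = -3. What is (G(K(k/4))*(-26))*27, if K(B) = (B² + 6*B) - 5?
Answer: -133380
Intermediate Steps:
k = -20 (k = -8 + 4*(-3) = -8 - 12 = -20)
K(B) = -5 + B² + 6*B
G(l) = l + 2*l² (G(l) = (l² + l²) + l = 2*l² + l = l + 2*l²)
(G(K(k/4))*(-26))*27 = (((-5 + (-20/4)² + 6*(-20/4))*(1 + 2*(-5 + (-20/4)² + 6*(-20/4))))*(-26))*27 = (((-5 + (-20*¼)² + 6*(-20*¼))*(1 + 2*(-5 + (-20*¼)² + 6*(-20*¼))))*(-26))*27 = (((-5 + (-5)² + 6*(-5))*(1 + 2*(-5 + (-5)² + 6*(-5))))*(-26))*27 = (((-5 + 25 - 30)*(1 + 2*(-5 + 25 - 30)))*(-26))*27 = (-10*(1 + 2*(-10))*(-26))*27 = (-10*(1 - 20)*(-26))*27 = (-10*(-19)*(-26))*27 = (190*(-26))*27 = -4940*27 = -133380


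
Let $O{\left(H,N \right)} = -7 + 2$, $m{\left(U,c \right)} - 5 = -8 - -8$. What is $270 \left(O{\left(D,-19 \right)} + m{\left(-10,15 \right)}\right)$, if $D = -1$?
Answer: $0$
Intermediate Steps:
$m{\left(U,c \right)} = 5$ ($m{\left(U,c \right)} = 5 - 0 = 5 + \left(-8 + 8\right) = 5 + 0 = 5$)
$O{\left(H,N \right)} = -5$
$270 \left(O{\left(D,-19 \right)} + m{\left(-10,15 \right)}\right) = 270 \left(-5 + 5\right) = 270 \cdot 0 = 0$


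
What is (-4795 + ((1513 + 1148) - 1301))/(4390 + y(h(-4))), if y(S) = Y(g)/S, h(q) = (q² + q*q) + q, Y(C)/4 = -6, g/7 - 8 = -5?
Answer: -24045/30724 ≈ -0.78261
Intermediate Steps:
g = 21 (g = 56 + 7*(-5) = 56 - 35 = 21)
Y(C) = -24 (Y(C) = 4*(-6) = -24)
h(q) = q + 2*q² (h(q) = (q² + q²) + q = 2*q² + q = q + 2*q²)
y(S) = -24/S
(-4795 + ((1513 + 1148) - 1301))/(4390 + y(h(-4))) = (-4795 + ((1513 + 1148) - 1301))/(4390 - 24*(-1/(4*(1 + 2*(-4))))) = (-4795 + (2661 - 1301))/(4390 - 24*(-1/(4*(1 - 8)))) = (-4795 + 1360)/(4390 - 24/((-4*(-7)))) = -3435/(4390 - 24/28) = -3435/(4390 - 24*1/28) = -3435/(4390 - 6/7) = -3435/30724/7 = -3435*7/30724 = -24045/30724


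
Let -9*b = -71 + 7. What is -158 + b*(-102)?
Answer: -2650/3 ≈ -883.33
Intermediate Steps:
b = 64/9 (b = -(-71 + 7)/9 = -⅑*(-64) = 64/9 ≈ 7.1111)
-158 + b*(-102) = -158 + (64/9)*(-102) = -158 - 2176/3 = -2650/3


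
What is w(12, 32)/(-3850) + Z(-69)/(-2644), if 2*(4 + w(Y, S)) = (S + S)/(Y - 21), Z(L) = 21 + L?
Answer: 230374/11451825 ≈ 0.020117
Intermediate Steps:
w(Y, S) = -4 + S/(-21 + Y) (w(Y, S) = -4 + ((S + S)/(Y - 21))/2 = -4 + ((2*S)/(-21 + Y))/2 = -4 + (2*S/(-21 + Y))/2 = -4 + S/(-21 + Y))
w(12, 32)/(-3850) + Z(-69)/(-2644) = ((84 + 32 - 4*12)/(-21 + 12))/(-3850) + (21 - 69)/(-2644) = ((84 + 32 - 48)/(-9))*(-1/3850) - 48*(-1/2644) = -⅑*68*(-1/3850) + 12/661 = -68/9*(-1/3850) + 12/661 = 34/17325 + 12/661 = 230374/11451825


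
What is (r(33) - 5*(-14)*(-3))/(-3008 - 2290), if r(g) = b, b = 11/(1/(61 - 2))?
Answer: -439/5298 ≈ -0.082861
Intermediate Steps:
b = 649 (b = 11/(1/59) = 11*59 = 649)
r(g) = 649
(r(33) - 5*(-14)*(-3))/(-3008 - 2290) = (649 - 5*(-14)*(-3))/(-3008 - 2290) = (649 + 70*(-3))/(-5298) = (649 - 210)*(-1/5298) = 439*(-1/5298) = -439/5298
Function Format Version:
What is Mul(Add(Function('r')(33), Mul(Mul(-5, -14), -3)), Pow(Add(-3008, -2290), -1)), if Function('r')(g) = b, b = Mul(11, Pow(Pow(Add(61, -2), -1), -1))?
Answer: Rational(-439, 5298) ≈ -0.082861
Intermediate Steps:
b = 649 (b = Mul(11, Pow(Pow(59, -1), -1)) = Mul(11, Pow(Rational(1, 59), -1)) = Mul(11, 59) = 649)
Function('r')(g) = 649
Mul(Add(Function('r')(33), Mul(Mul(-5, -14), -3)), Pow(Add(-3008, -2290), -1)) = Mul(Add(649, Mul(Mul(-5, -14), -3)), Pow(Add(-3008, -2290), -1)) = Mul(Add(649, Mul(70, -3)), Pow(-5298, -1)) = Mul(Add(649, -210), Rational(-1, 5298)) = Mul(439, Rational(-1, 5298)) = Rational(-439, 5298)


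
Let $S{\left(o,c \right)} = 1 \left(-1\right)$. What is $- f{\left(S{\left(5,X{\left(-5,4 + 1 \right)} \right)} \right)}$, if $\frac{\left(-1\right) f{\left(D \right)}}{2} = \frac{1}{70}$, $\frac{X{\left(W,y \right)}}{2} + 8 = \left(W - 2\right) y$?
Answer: $\frac{1}{35} \approx 0.028571$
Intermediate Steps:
$X{\left(W,y \right)} = -16 + 2 y \left(-2 + W\right)$ ($X{\left(W,y \right)} = -16 + 2 \left(W - 2\right) y = -16 + 2 \left(-2 + W\right) y = -16 + 2 y \left(-2 + W\right)$)
$S{\left(o,c \right)} = -1$
$f{\left(D \right)} = - \frac{1}{35}$ ($f{\left(D \right)} = - \frac{2}{70} = \left(-2\right) \frac{1}{70} = - \frac{1}{35}$)
$- f{\left(S{\left(5,X{\left(-5,4 + 1 \right)} \right)} \right)} = \left(-1\right) \left(- \frac{1}{35}\right) = \frac{1}{35}$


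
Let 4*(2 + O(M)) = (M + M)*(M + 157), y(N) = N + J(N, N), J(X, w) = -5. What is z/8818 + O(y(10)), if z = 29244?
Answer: 1791449/4409 ≈ 406.32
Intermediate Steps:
y(N) = -5 + N (y(N) = N - 5 = -5 + N)
O(M) = -2 + M*(157 + M)/2 (O(M) = -2 + ((M + M)*(M + 157))/4 = -2 + ((2*M)*(157 + M))/4 = -2 + (2*M*(157 + M))/4 = -2 + M*(157 + M)/2)
z/8818 + O(y(10)) = 29244/8818 + (-2 + (-5 + 10)²/2 + 157*(-5 + 10)/2) = 29244*(1/8818) + (-2 + (½)*5² + (157/2)*5) = 14622/4409 + (-2 + (½)*25 + 785/2) = 14622/4409 + (-2 + 25/2 + 785/2) = 14622/4409 + 403 = 1791449/4409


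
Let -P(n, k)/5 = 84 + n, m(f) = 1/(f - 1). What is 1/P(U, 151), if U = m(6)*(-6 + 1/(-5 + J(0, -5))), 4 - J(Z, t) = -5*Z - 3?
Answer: -2/829 ≈ -0.0024125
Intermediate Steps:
m(f) = 1/(-1 + f)
J(Z, t) = 7 + 5*Z (J(Z, t) = 4 - (-5*Z - 3) = 4 - (-3 - 5*Z) = 4 + (3 + 5*Z) = 7 + 5*Z)
U = -11/10 (U = (-6 + 1/(-5 + (7 + 5*0)))/(-1 + 6) = (-6 + 1/(-5 + (7 + 0)))/5 = (-6 + 1/(-5 + 7))/5 = (-6 + 1/2)/5 = (1/5)*(-11/2) = -11/10 ≈ -1.1000)
P(n, k) = -420 - 5*n (P(n, k) = -5*(84 + n) = -420 - 5*n)
1/P(U, 151) = 1/(-420 - 5*(-11/10)) = 1/(-420 + 11/2) = 1/(-829/2) = -2/829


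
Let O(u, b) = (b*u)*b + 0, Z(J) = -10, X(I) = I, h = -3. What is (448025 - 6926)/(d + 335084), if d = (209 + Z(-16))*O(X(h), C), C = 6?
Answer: 441099/313592 ≈ 1.4066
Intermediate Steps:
O(u, b) = u*b**2 (O(u, b) = u*b**2 + 0 = u*b**2)
d = -21492 (d = (209 - 10)*(-3*6**2) = 199*(-3*36) = 199*(-108) = -21492)
(448025 - 6926)/(d + 335084) = (448025 - 6926)/(-21492 + 335084) = 441099/313592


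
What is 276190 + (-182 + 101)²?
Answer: 282751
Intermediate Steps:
276190 + (-182 + 101)² = 276190 + (-81)² = 276190 + 6561 = 282751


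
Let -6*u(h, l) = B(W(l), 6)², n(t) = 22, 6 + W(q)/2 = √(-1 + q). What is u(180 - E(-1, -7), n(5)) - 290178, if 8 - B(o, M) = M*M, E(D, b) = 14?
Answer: -870926/3 ≈ -2.9031e+5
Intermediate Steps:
W(q) = -12 + 2*√(-1 + q)
B(o, M) = 8 - M² (B(o, M) = 8 - M*M = 8 - M²)
u(h, l) = -392/3 (u(h, l) = -(8 - 1*6²)²/6 = -(8 - 1*36)²/6 = -(8 - 36)²/6 = -⅙*(-28)² = -⅙*784 = -392/3)
u(180 - E(-1, -7), n(5)) - 290178 = -392/3 - 290178 = -870926/3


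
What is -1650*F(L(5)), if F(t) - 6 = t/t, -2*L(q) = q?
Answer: -11550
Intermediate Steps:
L(q) = -q/2
F(t) = 7 (F(t) = 6 + t/t = 6 + 1 = 7)
-1650*F(L(5)) = -1650*7 = -11550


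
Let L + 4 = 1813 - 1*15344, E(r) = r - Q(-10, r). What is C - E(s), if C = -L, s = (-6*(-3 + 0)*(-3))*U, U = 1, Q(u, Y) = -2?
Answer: 13587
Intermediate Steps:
s = -54 (s = -6*(-3 + 0)*(-3)*1 = -(-18)*(-3)*1 = -6*9*1 = -54*1 = -54)
E(r) = 2 + r (E(r) = r - 1*(-2) = r + 2 = 2 + r)
L = -13535 (L = -4 + (1813 - 1*15344) = -4 + (1813 - 15344) = -4 - 13531 = -13535)
C = 13535 (C = -1*(-13535) = 13535)
C - E(s) = 13535 - (2 - 54) = 13535 - 1*(-52) = 13535 + 52 = 13587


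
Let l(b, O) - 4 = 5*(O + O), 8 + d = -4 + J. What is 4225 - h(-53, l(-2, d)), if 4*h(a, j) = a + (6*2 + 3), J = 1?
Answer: 8469/2 ≈ 4234.5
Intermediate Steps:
d = -11 (d = -8 + (-4 + 1) = -8 - 3 = -11)
l(b, O) = 4 + 10*O (l(b, O) = 4 + 5*(O + O) = 4 + 5*(2*O) = 4 + 10*O)
h(a, j) = 15/4 + a/4 (h(a, j) = (a + (6*2 + 3))/4 = (a + (12 + 3))/4 = (a + 15)/4 = (15 + a)/4 = 15/4 + a/4)
4225 - h(-53, l(-2, d)) = 4225 - (15/4 + (¼)*(-53)) = 4225 - (15/4 - 53/4) = 4225 - 1*(-19/2) = 4225 + 19/2 = 8469/2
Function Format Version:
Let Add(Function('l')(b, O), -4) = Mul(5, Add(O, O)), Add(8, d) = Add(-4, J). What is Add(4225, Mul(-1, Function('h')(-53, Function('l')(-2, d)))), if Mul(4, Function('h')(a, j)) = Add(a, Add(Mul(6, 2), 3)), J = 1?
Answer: Rational(8469, 2) ≈ 4234.5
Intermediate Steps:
d = -11 (d = Add(-8, Add(-4, 1)) = Add(-8, -3) = -11)
Function('l')(b, O) = Add(4, Mul(10, O)) (Function('l')(b, O) = Add(4, Mul(5, Add(O, O))) = Add(4, Mul(5, Mul(2, O))) = Add(4, Mul(10, O)))
Function('h')(a, j) = Add(Rational(15, 4), Mul(Rational(1, 4), a)) (Function('h')(a, j) = Mul(Rational(1, 4), Add(a, Add(Mul(6, 2), 3))) = Mul(Rational(1, 4), Add(a, Add(12, 3))) = Mul(Rational(1, 4), Add(a, 15)) = Mul(Rational(1, 4), Add(15, a)) = Add(Rational(15, 4), Mul(Rational(1, 4), a)))
Add(4225, Mul(-1, Function('h')(-53, Function('l')(-2, d)))) = Add(4225, Mul(-1, Add(Rational(15, 4), Mul(Rational(1, 4), -53)))) = Add(4225, Mul(-1, Add(Rational(15, 4), Rational(-53, 4)))) = Add(4225, Mul(-1, Rational(-19, 2))) = Add(4225, Rational(19, 2)) = Rational(8469, 2)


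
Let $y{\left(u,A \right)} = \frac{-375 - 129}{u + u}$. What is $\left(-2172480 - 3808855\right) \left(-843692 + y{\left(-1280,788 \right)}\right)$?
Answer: $\frac{322969811919659}{64} \approx 5.0464 \cdot 10^{12}$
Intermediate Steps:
$y{\left(u,A \right)} = - \frac{252}{u}$ ($y{\left(u,A \right)} = - \frac{504}{2 u} = - 504 \frac{1}{2 u} = - \frac{252}{u}$)
$\left(-2172480 - 3808855\right) \left(-843692 + y{\left(-1280,788 \right)}\right) = \left(-2172480 - 3808855\right) \left(-843692 - \frac{252}{-1280}\right) = - 5981335 \left(-843692 - - \frac{63}{320}\right) = - 5981335 \left(-843692 + \frac{63}{320}\right) = \left(-5981335\right) \left(- \frac{269981377}{320}\right) = \frac{322969811919659}{64}$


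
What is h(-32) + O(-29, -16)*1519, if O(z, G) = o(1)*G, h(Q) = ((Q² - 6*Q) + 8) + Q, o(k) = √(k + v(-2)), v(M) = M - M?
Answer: -23112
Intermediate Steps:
v(M) = 0
o(k) = √k (o(k) = √(k + 0) = √k)
h(Q) = 8 + Q² - 5*Q (h(Q) = (8 + Q² - 6*Q) + Q = 8 + Q² - 5*Q)
O(z, G) = G (O(z, G) = √1*G = 1*G = G)
h(-32) + O(-29, -16)*1519 = (8 + (-32)² - 5*(-32)) - 16*1519 = (8 + 1024 + 160) - 24304 = 1192 - 24304 = -23112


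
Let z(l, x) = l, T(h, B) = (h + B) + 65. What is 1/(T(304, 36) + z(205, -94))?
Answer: 1/610 ≈ 0.0016393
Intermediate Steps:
T(h, B) = 65 + B + h (T(h, B) = (B + h) + 65 = 65 + B + h)
1/(T(304, 36) + z(205, -94)) = 1/((65 + 36 + 304) + 205) = 1/(405 + 205) = 1/610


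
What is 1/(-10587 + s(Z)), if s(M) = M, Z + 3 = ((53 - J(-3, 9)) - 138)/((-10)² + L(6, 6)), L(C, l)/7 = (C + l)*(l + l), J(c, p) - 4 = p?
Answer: -554/5866909 ≈ -9.4428e-5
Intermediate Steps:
J(c, p) = 4 + p
L(C, l) = 14*l*(C + l) (L(C, l) = 7*((C + l)*(l + l)) = 7*((C + l)*(2*l)) = 7*(2*l*(C + l)) = 14*l*(C + l))
Z = -1711/554 (Z = -3 + ((53 - (4 + 9)) - 138)/((-10)² + 14*6*(6 + 6)) = -3 + ((53 - 1*13) - 138)/(100 + 14*6*12) = -3 + ((53 - 13) - 138)/(100 + 1008) = -3 + (40 - 138)/1108 = -3 - 98*1/1108 = -3 - 49/554 = -1711/554 ≈ -3.0884)
1/(-10587 + s(Z)) = 1/(-10587 - 1711/554) = 1/(-5866909/554) = -554/5866909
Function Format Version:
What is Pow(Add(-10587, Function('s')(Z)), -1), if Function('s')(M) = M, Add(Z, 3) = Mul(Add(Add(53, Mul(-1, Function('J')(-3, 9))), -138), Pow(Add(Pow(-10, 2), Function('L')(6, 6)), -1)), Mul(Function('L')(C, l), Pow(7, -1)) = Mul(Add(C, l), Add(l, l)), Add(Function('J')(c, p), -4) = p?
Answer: Rational(-554, 5866909) ≈ -9.4428e-5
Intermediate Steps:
Function('J')(c, p) = Add(4, p)
Function('L')(C, l) = Mul(14, l, Add(C, l)) (Function('L')(C, l) = Mul(7, Mul(Add(C, l), Add(l, l))) = Mul(7, Mul(Add(C, l), Mul(2, l))) = Mul(7, Mul(2, l, Add(C, l))) = Mul(14, l, Add(C, l)))
Z = Rational(-1711, 554) (Z = Add(-3, Mul(Add(Add(53, Mul(-1, Add(4, 9))), -138), Pow(Add(Pow(-10, 2), Mul(14, 6, Add(6, 6))), -1))) = Add(-3, Mul(Add(Add(53, Mul(-1, 13)), -138), Pow(Add(100, Mul(14, 6, 12)), -1))) = Add(-3, Mul(Add(Add(53, -13), -138), Pow(Add(100, 1008), -1))) = Add(-3, Mul(Add(40, -138), Pow(1108, -1))) = Add(-3, Mul(-98, Rational(1, 1108))) = Add(-3, Rational(-49, 554)) = Rational(-1711, 554) ≈ -3.0884)
Pow(Add(-10587, Function('s')(Z)), -1) = Pow(Add(-10587, Rational(-1711, 554)), -1) = Pow(Rational(-5866909, 554), -1) = Rational(-554, 5866909)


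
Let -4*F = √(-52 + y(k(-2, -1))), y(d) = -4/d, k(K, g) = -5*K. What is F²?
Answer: -131/40 ≈ -3.2750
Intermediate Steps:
F = -I*√1310/20 (F = -√(-52 - 4/((-5*(-2))))/4 = -√(-52 - 4/10)/4 = -√(-52 - 4*⅒)/4 = -√(-52 - ⅖)/4 = -I*√1310/20 ≈ -1.8097*I)
F² = (-I*√1310/20)² = -131/40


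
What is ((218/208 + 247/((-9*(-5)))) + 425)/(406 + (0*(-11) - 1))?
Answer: 2019593/1895400 ≈ 1.0655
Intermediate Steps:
((218/208 + 247/((-9*(-5)))) + 425)/(406 + (0*(-11) - 1)) = ((218*(1/208) + 247/45) + 425)/(406 + (0 - 1)) = ((109/104 + 247*(1/45)) + 425)/(406 - 1) = ((109/104 + 247/45) + 425)/405 = (30593/4680 + 425)*(1/405) = (2019593/4680)*(1/405) = 2019593/1895400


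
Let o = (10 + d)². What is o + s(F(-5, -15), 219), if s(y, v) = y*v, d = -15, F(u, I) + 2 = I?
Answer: -3698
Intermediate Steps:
F(u, I) = -2 + I
s(y, v) = v*y
o = 25 (o = (10 - 15)² = (-5)² = 25)
o + s(F(-5, -15), 219) = 25 + 219*(-2 - 15) = 25 + 219*(-17) = 25 - 3723 = -3698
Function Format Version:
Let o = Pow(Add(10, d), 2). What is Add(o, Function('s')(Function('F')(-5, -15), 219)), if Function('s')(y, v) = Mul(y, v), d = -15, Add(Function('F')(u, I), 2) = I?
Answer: -3698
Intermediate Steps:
Function('F')(u, I) = Add(-2, I)
Function('s')(y, v) = Mul(v, y)
o = 25 (o = Pow(Add(10, -15), 2) = Pow(-5, 2) = 25)
Add(o, Function('s')(Function('F')(-5, -15), 219)) = Add(25, Mul(219, Add(-2, -15))) = Add(25, Mul(219, -17)) = Add(25, -3723) = -3698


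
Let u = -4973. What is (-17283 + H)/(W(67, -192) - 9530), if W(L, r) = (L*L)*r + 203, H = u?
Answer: 22256/871215 ≈ 0.025546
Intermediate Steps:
H = -4973
W(L, r) = 203 + r*L² (W(L, r) = L²*r + 203 = r*L² + 203 = 203 + r*L²)
(-17283 + H)/(W(67, -192) - 9530) = (-17283 - 4973)/((203 - 192*67²) - 9530) = -22256/((203 - 192*4489) - 9530) = -22256/((203 - 861888) - 9530) = -22256/(-861685 - 9530) = -22256/(-871215) = -22256*(-1/871215) = 22256/871215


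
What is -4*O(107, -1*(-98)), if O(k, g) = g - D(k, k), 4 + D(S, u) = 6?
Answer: -384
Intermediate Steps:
D(S, u) = 2 (D(S, u) = -4 + 6 = 2)
O(k, g) = -2 + g (O(k, g) = g - 1*2 = g - 2 = -2 + g)
-4*O(107, -1*(-98)) = -4*(-2 - 1*(-98)) = -4*(-2 + 98) = -4*96 = -384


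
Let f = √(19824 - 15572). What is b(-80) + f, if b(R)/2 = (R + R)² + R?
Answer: 51040 + 2*√1063 ≈ 51105.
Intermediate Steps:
b(R) = 2*R + 8*R² (b(R) = 2*((R + R)² + R) = 2*((2*R)² + R) = 2*(4*R² + R) = 2*(R + 4*R²) = 2*R + 8*R²)
f = 2*√1063 (f = √4252 = 2*√1063 ≈ 65.207)
b(-80) + f = 2*(-80)*(1 + 4*(-80)) + 2*√1063 = 2*(-80)*(1 - 320) + 2*√1063 = 2*(-80)*(-319) + 2*√1063 = 51040 + 2*√1063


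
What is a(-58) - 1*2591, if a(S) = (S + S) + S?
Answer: -2765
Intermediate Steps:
a(S) = 3*S (a(S) = 2*S + S = 3*S)
a(-58) - 1*2591 = 3*(-58) - 1*2591 = -174 - 2591 = -2765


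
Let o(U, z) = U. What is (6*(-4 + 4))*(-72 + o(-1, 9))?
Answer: 0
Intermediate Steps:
(6*(-4 + 4))*(-72 + o(-1, 9)) = (6*(-4 + 4))*(-72 - 1) = (6*0)*(-73) = 0*(-73) = 0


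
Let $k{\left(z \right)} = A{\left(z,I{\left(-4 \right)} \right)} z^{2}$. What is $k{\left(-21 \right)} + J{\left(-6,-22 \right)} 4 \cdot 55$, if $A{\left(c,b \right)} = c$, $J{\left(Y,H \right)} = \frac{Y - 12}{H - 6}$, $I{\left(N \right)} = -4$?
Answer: $- \frac{63837}{7} \approx -9119.6$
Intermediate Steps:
$J{\left(Y,H \right)} = \frac{-12 + Y}{-6 + H}$
$k{\left(z \right)} = z^{3}$ ($k{\left(z \right)} = z z^{2} = z^{3}$)
$k{\left(-21 \right)} + J{\left(-6,-22 \right)} 4 \cdot 55 = \left(-21\right)^{3} + \frac{-12 - 6}{-6 - 22} \cdot 4 \cdot 55 = -9261 + \frac{1}{-28} \left(-18\right) 220 = -9261 + \left(- \frac{1}{28}\right) \left(-18\right) 220 = -9261 + \frac{9}{14} \cdot 220 = -9261 + \frac{990}{7} = - \frac{63837}{7}$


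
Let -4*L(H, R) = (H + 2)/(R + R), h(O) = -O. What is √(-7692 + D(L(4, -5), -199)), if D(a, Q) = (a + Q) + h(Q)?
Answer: 3*I*√85465/10 ≈ 87.703*I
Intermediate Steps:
L(H, R) = -(2 + H)/(8*R) (L(H, R) = -(H + 2)/(4*(R + R)) = -(2 + H)/(4*(2*R)) = -(2 + H)*1/(2*R)/4 = -(2 + H)/(8*R))
D(a, Q) = a (D(a, Q) = (a + Q) - Q = (Q + a) - Q = a)
√(-7692 + D(L(4, -5), -199)) = √(-7692 + (⅛)*(-2 - 1*4)/(-5)) = √(-7692 + (⅛)*(-⅕)*(-2 - 4)) = √(-7692 + (⅛)*(-⅕)*(-6)) = √(-7692 + 3/20) = √(-153837/20) = 3*I*√85465/10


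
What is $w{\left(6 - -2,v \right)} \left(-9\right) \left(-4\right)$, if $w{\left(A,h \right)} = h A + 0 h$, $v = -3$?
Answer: $-864$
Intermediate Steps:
$w{\left(A,h \right)} = A h$ ($w{\left(A,h \right)} = A h + 0 = A h$)
$w{\left(6 - -2,v \right)} \left(-9\right) \left(-4\right) = \left(6 - -2\right) \left(-3\right) \left(-9\right) \left(-4\right) = \left(6 + 2\right) \left(-3\right) \left(-9\right) \left(-4\right) = 8 \left(-3\right) \left(-9\right) \left(-4\right) = \left(-24\right) \left(-9\right) \left(-4\right) = 216 \left(-4\right) = -864$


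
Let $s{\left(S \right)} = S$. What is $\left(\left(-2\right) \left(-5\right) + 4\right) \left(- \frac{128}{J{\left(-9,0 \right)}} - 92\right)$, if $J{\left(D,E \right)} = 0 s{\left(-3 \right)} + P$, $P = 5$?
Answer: $- \frac{8232}{5} \approx -1646.4$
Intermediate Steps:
$J{\left(D,E \right)} = 5$ ($J{\left(D,E \right)} = 0 \left(-3\right) + 5 = 0 + 5 = 5$)
$\left(\left(-2\right) \left(-5\right) + 4\right) \left(- \frac{128}{J{\left(-9,0 \right)}} - 92\right) = \left(\left(-2\right) \left(-5\right) + 4\right) \left(- \frac{128}{5} - 92\right) = \left(10 + 4\right) \left(\left(-128\right) \frac{1}{5} - 92\right) = 14 \left(- \frac{128}{5} - 92\right) = 14 \left(- \frac{588}{5}\right) = - \frac{8232}{5}$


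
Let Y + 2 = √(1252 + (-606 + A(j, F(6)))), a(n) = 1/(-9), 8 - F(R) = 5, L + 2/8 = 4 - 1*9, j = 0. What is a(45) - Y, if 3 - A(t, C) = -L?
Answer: 17/9 - 5*√103/2 ≈ -23.483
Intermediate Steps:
L = -21/4 (L = -¼ + (4 - 1*9) = -¼ + (4 - 9) = -¼ - 5 = -21/4 ≈ -5.2500)
F(R) = 3 (F(R) = 8 - 1*5 = 8 - 5 = 3)
A(t, C) = -9/4 (A(t, C) = 3 - (-1)*(-21)/4 = 3 - 1*21/4 = 3 - 21/4 = -9/4)
a(n) = -⅑
Y = -2 + 5*√103/2 (Y = -2 + √(1252 + (-606 - 9/4)) = -2 + √(1252 - 2433/4) = -2 + √(2575/4) = -2 + 5*√103/2 ≈ 23.372)
a(45) - Y = -⅑ - (-2 + 5*√103/2) = -⅑ + (2 - 5*√103/2) = 17/9 - 5*√103/2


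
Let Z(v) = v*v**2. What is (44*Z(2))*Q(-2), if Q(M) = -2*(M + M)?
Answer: 2816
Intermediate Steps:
Q(M) = -4*M
Z(v) = v**3
(44*Z(2))*Q(-2) = (44*2**3)*(-4*(-2)) = (44*8)*8 = 352*8 = 2816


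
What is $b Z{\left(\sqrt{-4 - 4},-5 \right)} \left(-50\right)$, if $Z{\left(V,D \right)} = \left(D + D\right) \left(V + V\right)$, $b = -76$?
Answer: $- 152000 i \sqrt{2} \approx - 2.1496 \cdot 10^{5} i$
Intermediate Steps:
$Z{\left(V,D \right)} = 4 D V$ ($Z{\left(V,D \right)} = 2 D 2 V = 4 D V$)
$b Z{\left(\sqrt{-4 - 4},-5 \right)} \left(-50\right) = - 76 \cdot 4 \left(-5\right) \sqrt{-4 - 4} \left(-50\right) = - 76 \cdot 4 \left(-5\right) \sqrt{-8} \left(-50\right) = - 76 \cdot 4 \left(-5\right) 2 i \sqrt{2} \left(-50\right) = - 76 - 40 i \sqrt{2} \left(-50\right) = - 76 \cdot 2000 i \sqrt{2} = - 152000 i \sqrt{2}$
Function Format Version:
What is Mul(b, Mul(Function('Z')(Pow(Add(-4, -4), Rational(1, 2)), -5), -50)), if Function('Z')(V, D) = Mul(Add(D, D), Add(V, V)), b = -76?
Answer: Mul(-152000, I, Pow(2, Rational(1, 2))) ≈ Mul(-2.1496e+5, I)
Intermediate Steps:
Function('Z')(V, D) = Mul(4, D, V) (Function('Z')(V, D) = Mul(Mul(2, D), Mul(2, V)) = Mul(4, D, V))
Mul(b, Mul(Function('Z')(Pow(Add(-4, -4), Rational(1, 2)), -5), -50)) = Mul(-76, Mul(Mul(4, -5, Pow(Add(-4, -4), Rational(1, 2))), -50)) = Mul(-76, Mul(Mul(4, -5, Pow(-8, Rational(1, 2))), -50)) = Mul(-76, Mul(Mul(4, -5, Mul(2, I, Pow(2, Rational(1, 2)))), -50)) = Mul(-76, Mul(Mul(-40, I, Pow(2, Rational(1, 2))), -50)) = Mul(-76, Mul(2000, I, Pow(2, Rational(1, 2)))) = Mul(-152000, I, Pow(2, Rational(1, 2)))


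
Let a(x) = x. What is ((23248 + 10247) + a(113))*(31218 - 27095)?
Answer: 138565784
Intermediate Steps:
((23248 + 10247) + a(113))*(31218 - 27095) = ((23248 + 10247) + 113)*(31218 - 27095) = (33495 + 113)*4123 = 33608*4123 = 138565784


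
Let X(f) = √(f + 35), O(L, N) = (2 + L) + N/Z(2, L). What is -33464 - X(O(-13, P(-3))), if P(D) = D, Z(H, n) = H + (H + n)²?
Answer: -33464 - √40303/41 ≈ -33469.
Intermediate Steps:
O(L, N) = 2 + L + N/(2 + (2 + L)²) (O(L, N) = (2 + L) + N/(2 + (2 + L)²) = 2 + L + N/(2 + (2 + L)²))
X(f) = √(35 + f)
-33464 - X(O(-13, P(-3))) = -33464 - √(35 + (-3 + (2 - 13)*(2 + (2 - 13)²))/(2 + (2 - 13)²)) = -33464 - √(35 + (-3 - 11*(2 + (-11)²))/(2 + (-11)²)) = -33464 - √(35 + (-3 - 11*(2 + 121))/(2 + 121)) = -33464 - √(35 + (-3 - 11*123)/123) = -33464 - √(35 + (-3 - 1353)/123) = -33464 - √(35 + (1/123)*(-1356)) = -33464 - √(35 - 452/41) = -33464 - √(983/41) = -33464 - √40303/41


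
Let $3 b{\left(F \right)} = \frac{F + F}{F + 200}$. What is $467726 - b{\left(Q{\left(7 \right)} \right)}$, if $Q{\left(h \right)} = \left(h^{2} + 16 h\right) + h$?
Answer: $\frac{10757691}{23} \approx 4.6773 \cdot 10^{5}$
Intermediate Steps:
$Q{\left(h \right)} = h^{2} + 17 h$
$b{\left(F \right)} = \frac{2 F}{3 \left(200 + F\right)}$ ($b{\left(F \right)} = \frac{\left(F + F\right) \frac{1}{F + 200}}{3} = \frac{2 F \frac{1}{200 + F}}{3} = \frac{2 F}{3 \left(200 + F\right)}$)
$467726 - b{\left(Q{\left(7 \right)} \right)} = 467726 - \frac{2 \cdot 7 \left(17 + 7\right)}{3 \left(200 + 7 \left(17 + 7\right)\right)} = 467726 - \frac{2 \cdot 7 \cdot 24}{3 \left(200 + 7 \cdot 24\right)} = 467726 - \frac{2}{3} \cdot 168 \frac{1}{200 + 168} = 467726 - \frac{2}{3} \cdot 168 \cdot \frac{1}{368} = 467726 - \frac{7}{23} = \frac{10757691}{23}$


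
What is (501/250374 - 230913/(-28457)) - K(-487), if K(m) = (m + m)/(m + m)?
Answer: 16901325167/2374964306 ≈ 7.1165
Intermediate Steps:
K(m) = 1 (K(m) = (2*m)/((2*m)) = (2*m)*(1/(2*m)) = 1)
(501/250374 - 230913/(-28457)) - K(-487) = (501/250374 - 230913/(-28457)) - 1*1 = (501*(1/250374) - 230913*(-1/28457)) - 1 = (167/83458 + 230913/28457) - 1 = 19276289473/2374964306 - 1 = 16901325167/2374964306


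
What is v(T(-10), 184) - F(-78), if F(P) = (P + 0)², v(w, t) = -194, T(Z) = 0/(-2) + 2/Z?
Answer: -6278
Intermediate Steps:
T(Z) = 2/Z (T(Z) = 0*(-½) + 2/Z = 0 + 2/Z = 2/Z)
F(P) = P²
v(T(-10), 184) - F(-78) = -194 - 1*(-78)² = -194 - 1*6084 = -194 - 6084 = -6278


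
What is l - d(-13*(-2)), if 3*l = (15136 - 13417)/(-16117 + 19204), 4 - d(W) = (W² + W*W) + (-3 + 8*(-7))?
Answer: 1326572/1029 ≈ 1289.2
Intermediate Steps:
d(W) = 63 - 2*W² (d(W) = 4 - ((W² + W*W) + (-3 + 8*(-7))) = 4 - ((W² + W²) + (-3 - 56)) = 4 - (2*W² - 59) = 4 - (-59 + 2*W²) = 4 + (59 - 2*W²) = 63 - 2*W²)
l = 191/1029 (l = ((15136 - 13417)/(-16117 + 19204))/3 = (1719/3087)/3 = (1719*(1/3087))/3 = (⅓)*(191/343) = 191/1029 ≈ 0.18562)
l - d(-13*(-2)) = 191/1029 - (63 - 2*(-13*(-2))²) = 191/1029 - (63 - 2*26²) = 191/1029 - (63 - 2*676) = 191/1029 - (63 - 1352) = 191/1029 - 1*(-1289) = 191/1029 + 1289 = 1326572/1029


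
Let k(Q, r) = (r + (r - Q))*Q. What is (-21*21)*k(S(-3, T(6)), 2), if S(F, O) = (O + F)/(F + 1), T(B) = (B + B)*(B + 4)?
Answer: 6449625/4 ≈ 1.6124e+6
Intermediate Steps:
T(B) = 2*B*(4 + B) (T(B) = (2*B)*(4 + B) = 2*B*(4 + B))
S(F, O) = (F + O)/(1 + F)
k(Q, r) = Q*(-Q + 2*r) (k(Q, r) = (-Q + 2*r)*Q = Q*(-Q + 2*r))
(-21*21)*k(S(-3, T(6)), 2) = (-21*21)*(((-3 + 2*6*(4 + 6))/(1 - 3))*(-(-3 + 2*6*(4 + 6))/(1 - 3) + 2*2)) = -441*(-3 + 2*6*10)/(-2)*(-(-3 + 2*6*10)/(-2) + 4) = -441*(-(-3 + 120)/2)*(-(-1)*(-3 + 120)/2 + 4) = -441*(-1/2*117)*(-(-1)*117/2 + 4) = -(-51597)*(-1*(-117/2) + 4)/2 = -(-51597)*(117/2 + 4)/2 = -(-51597)*125/(2*2) = -441*(-14625/4) = 6449625/4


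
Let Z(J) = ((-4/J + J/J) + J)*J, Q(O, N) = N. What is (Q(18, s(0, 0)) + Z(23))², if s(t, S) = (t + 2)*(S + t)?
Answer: 300304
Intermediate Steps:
s(t, S) = (2 + t)*(S + t)
Z(J) = J*(1 + J - 4/J) (Z(J) = ((-4/J + 1) + J)*J = ((1 - 4/J) + J)*J = (1 + J - 4/J)*J = J*(1 + J - 4/J))
(Q(18, s(0, 0)) + Z(23))² = ((0² + 2*0 + 2*0 + 0*0) + (-4 + 23 + 23²))² = ((0 + 0 + 0 + 0) + (-4 + 23 + 529))² = (0 + 548)² = 548² = 300304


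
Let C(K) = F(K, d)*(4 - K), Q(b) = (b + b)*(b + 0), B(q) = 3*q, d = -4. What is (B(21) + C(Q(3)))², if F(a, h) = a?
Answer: 35721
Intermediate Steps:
Q(b) = 2*b² (Q(b) = (2*b)*b = 2*b²)
C(K) = K*(4 - K)
(B(21) + C(Q(3)))² = (3*21 + (2*3²)*(4 - 2*3²))² = (63 + (2*9)*(4 - 2*9))² = (63 + 18*(4 - 1*18))² = (63 + 18*(4 - 18))² = (63 + 18*(-14))² = (63 - 252)² = (-189)² = 35721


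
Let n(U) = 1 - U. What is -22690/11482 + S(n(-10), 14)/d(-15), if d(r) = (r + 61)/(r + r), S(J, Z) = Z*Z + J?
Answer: -786380/5741 ≈ -136.98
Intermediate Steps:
S(J, Z) = J + Z² (S(J, Z) = Z² + J = J + Z²)
d(r) = (61 + r)/(2*r) (d(r) = (61 + r)/((2*r)) = (61 + r)*(1/(2*r)) = (61 + r)/(2*r))
-22690/11482 + S(n(-10), 14)/d(-15) = -22690/11482 + ((1 - 1*(-10)) + 14²)/(((½)*(61 - 15)/(-15))) = -22690*1/11482 + ((1 + 10) + 196)/(((½)*(-1/15)*46)) = -11345/5741 + (11 + 196)/(-23/15) = -11345/5741 + 207*(-15/23) = -11345/5741 - 135 = -786380/5741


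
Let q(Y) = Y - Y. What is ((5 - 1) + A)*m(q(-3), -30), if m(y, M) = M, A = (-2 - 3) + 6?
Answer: -150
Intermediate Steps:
q(Y) = 0
A = 1 (A = -5 + 6 = 1)
((5 - 1) + A)*m(q(-3), -30) = ((5 - 1) + 1)*(-30) = (4 + 1)*(-30) = 5*(-30) = -150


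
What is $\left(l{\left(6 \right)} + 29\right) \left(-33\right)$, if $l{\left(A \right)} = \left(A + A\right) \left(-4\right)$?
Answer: $627$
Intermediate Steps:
$l{\left(A \right)} = - 8 A$ ($l{\left(A \right)} = 2 A \left(-4\right) = - 8 A$)
$\left(l{\left(6 \right)} + 29\right) \left(-33\right) = \left(\left(-8\right) 6 + 29\right) \left(-33\right) = \left(-48 + 29\right) \left(-33\right) = \left(-19\right) \left(-33\right) = 627$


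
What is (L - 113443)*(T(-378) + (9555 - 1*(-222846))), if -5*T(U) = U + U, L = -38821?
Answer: -177046640904/5 ≈ -3.5409e+10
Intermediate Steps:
T(U) = -2*U/5 (T(U) = -(U + U)/5 = -2*U/5)
(L - 113443)*(T(-378) + (9555 - 1*(-222846))) = (-38821 - 113443)*(-2/5*(-378) + (9555 - 1*(-222846))) = -152264*(756/5 + (9555 + 222846)) = -152264*(756/5 + 232401) = -152264*1162761/5 = -177046640904/5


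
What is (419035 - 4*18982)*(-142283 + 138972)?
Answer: -1136027277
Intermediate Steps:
(419035 - 4*18982)*(-142283 + 138972) = (419035 - 75928)*(-3311) = 343107*(-3311) = -1136027277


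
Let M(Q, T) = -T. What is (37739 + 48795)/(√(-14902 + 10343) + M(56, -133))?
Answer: 5754511/11124 - 43267*I*√4559/11124 ≈ 517.31 - 262.62*I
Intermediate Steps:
(37739 + 48795)/(√(-14902 + 10343) + M(56, -133)) = (37739 + 48795)/(√(-14902 + 10343) - 1*(-133)) = 86534/(√(-4559) + 133) = 86534/(I*√4559 + 133) = 86534/(133 + I*√4559)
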